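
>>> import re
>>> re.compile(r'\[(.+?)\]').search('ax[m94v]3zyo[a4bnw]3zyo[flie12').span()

Lazy quantifiers expand one character at a time until the remainder of the pattern can match.
`re.search` scans for the first position where the pattern succeeds.
The match spans [2:8] → '[m94v]'.
Captured: group 1 = 'm94v'.

(2, 8)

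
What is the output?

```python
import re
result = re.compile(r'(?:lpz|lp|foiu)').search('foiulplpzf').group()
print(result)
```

foiu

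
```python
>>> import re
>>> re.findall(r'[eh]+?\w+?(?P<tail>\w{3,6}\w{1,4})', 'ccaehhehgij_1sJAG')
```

['hehgij_1sJ']

This matches one or more of one of [eh] (lazy), then one or more of a word character (lazy); then 3 to 6 of a word character, then 1 to 4 of a word character (captured as 'tail').
The `?` after the quantifier makes it lazy — it takes as little as possible before letting the rest of the pattern try.
Scanning left to right: at [3:15] match 'ehhehgij_1sJ', group 1 = 'hehgij_1sJ'.
One capturing group, so `findall` returns just the captured substring from the one match — 1 in all.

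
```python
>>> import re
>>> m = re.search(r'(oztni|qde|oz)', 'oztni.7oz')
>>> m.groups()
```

('oztni',)

`|` is ordered: at each position the engine commits to the first alternative that works.
`re.search` tries every starting position until one works.
The match spans [0:5] → 'oztni'.
Captured: group 1 = 'oztni'.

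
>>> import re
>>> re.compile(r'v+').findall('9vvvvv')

The pattern matches one or more of a literal 'v'.
Walking the string: at [1:6] → 'vvvvv'.
With no groups in the pattern, `findall` gives back each whole match — 1 here.

['vvvvv']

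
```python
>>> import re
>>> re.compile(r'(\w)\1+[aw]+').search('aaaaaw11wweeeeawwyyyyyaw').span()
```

(0, 6)

`\1` has to match the exact text group 1 already captured.
`re.search` scans for the first position where the pattern succeeds.
The match spans [0:6] → 'aaaaaw'.
Captured: group 1 = 'a'.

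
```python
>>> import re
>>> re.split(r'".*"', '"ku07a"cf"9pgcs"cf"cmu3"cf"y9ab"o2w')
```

Matches to split on: at [0:32] → '"ku07a"cf"9pgcs"cf"cmu3"cf"y9ab"'.
The string is cut at each match, leaving 2 pieces.

['', 'o2w']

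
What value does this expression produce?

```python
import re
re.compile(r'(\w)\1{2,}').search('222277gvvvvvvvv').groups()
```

('2',)

A backreference is literal: `\1` must see the identical characters the first group matched.
`re.search` tries every starting position until one works.
The match spans [0:4] → '2222'.
Captured: group 1 = '2'.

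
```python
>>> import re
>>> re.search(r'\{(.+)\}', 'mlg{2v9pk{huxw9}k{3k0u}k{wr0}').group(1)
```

`search` walks the string left to right and returns the first match it finds.
The match spans [3:29] → '{2v9pk{huxw9}k{3k0u}k{wr0}'.
Captured: group 1 = '2v9pk{huxw9}k{3k0u}k{wr0'.

'2v9pk{huxw9}k{3k0u}k{wr0'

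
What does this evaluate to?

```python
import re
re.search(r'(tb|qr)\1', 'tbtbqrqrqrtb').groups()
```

('tb',)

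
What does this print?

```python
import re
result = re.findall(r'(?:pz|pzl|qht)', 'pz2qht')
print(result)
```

['pz', 'qht']

With no groups in the pattern, `findall` gives back each whole match — 2 here.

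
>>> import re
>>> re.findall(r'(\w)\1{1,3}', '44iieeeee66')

['4', 'i', 'e', '6']

After group 1 captures some text, `\1` only succeeds where that same text appears again.
`findall` collects group 1 from each match (4 total).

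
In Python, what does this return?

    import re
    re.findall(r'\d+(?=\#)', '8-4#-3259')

['4']

The positive lookaround only admits positions where the adjacent text matches; those characters stay outside the span.
Walking the string: at [2:3] → '4'.
`findall` yields the raw match text (1 of them) because the pattern has no groups.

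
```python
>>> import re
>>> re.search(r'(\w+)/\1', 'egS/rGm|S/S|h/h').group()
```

'S/S'

The backreference `\1` re-matches whatever the first group consumed, character for character.
The match spans [8:11] → 'S/S'.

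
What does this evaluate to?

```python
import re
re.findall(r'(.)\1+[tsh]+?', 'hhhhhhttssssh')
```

['h', 's']

`\1` has to match the exact text group 1 already captured.
Walking the string: at [0:7] match 'hhhhhht', group 1 = 'h'; at [8:13] match 'ssssh', group 1 = 's'.
With a single group, `findall` returns only what that group captured — 2 items.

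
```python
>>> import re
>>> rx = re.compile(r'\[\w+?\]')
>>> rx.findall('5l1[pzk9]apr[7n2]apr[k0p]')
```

['[pzk9]', '[7n2]', '[k0p]']

Scanning left to right: at [3:9] → '[pzk9]'; at [12:17] → '[7n2]'; at [20:25] → '[k0p]'.
With no groups in the pattern, `findall` gives back each whole match — 3 here.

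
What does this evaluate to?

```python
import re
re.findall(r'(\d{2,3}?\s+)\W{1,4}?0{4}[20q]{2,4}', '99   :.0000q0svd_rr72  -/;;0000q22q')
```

['99   ', '72  ']

This matches 2 to 3 of a digit (lazy), then one or more of whitespace (captured); then 1 to 4 of a non-word character (lazy), then exactly 4 of the literal '0', then 2 to 4 of one of [20q].
Scanning left to right: at [0:13] match '99   :.0000q0', group 1 = '99   '; at [19:35] match '72  -/;;0000q22q', group 1 = '72  '.
One capturing group, so `findall` returns just the captured substring from each match — 2 in all.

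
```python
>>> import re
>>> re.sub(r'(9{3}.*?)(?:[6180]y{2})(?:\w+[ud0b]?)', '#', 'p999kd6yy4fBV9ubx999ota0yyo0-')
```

'p#-'

Every occurrence is swapped for '#'.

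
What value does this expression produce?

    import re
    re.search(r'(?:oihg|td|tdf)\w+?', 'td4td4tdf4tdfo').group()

The match spans [0:3] → 'td4'.

'td4'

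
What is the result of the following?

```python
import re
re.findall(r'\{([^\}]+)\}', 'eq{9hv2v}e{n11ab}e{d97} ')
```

['9hv2v', 'n11ab', 'd97']

Matches: at [2:9] match '{9hv2v}', group 1 = '9hv2v'; at [10:17] match '{n11ab}', group 1 = 'n11ab'; at [18:23] match '{d97}', group 1 = 'd97'.
One capturing group, so `findall` returns just the captured substring from each match — 3 in all.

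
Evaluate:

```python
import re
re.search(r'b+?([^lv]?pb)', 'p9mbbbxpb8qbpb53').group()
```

The pattern matches one or more of a literal 'b' (lazy); then optionally any character except [lv], then the literal 'pb' (captured).
`search` walks the string left to right and returns the first match it finds.
The match spans [3:9] → 'bbbxpb'.
Captured: group 1 = 'xpb'.

'bbbxpb'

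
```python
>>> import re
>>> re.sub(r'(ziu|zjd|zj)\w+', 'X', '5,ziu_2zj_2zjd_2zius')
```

Matches: at [2:20] → 'ziu_2zj_2zjd_2zius'.
Every occurrence is swapped for 'X'.

'5,X'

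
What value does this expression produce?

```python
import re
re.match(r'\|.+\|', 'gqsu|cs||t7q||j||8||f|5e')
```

None

`re.match` only tries the pattern at the start of the string.
Here the pattern fails at index 0, so the call returns None.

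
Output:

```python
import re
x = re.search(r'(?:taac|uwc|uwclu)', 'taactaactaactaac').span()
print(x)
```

(0, 4)

`re.search` scans for the first position where the pattern succeeds.
The match spans [0:4] → 'taac'.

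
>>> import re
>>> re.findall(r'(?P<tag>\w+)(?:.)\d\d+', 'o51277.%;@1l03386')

The pattern matches one or more of a word character (captured as 'tag'); then any character (non-capturing group); then a digit, then one or more of a digit.
Because there's exactly one group, `findall` drops the full match and keeps group 1 from each hit.

['o51', '1l03']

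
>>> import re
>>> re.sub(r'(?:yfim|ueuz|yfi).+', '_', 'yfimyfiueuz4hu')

Matches: at [0:14] → 'yfimyfiueuz4hu'.
Each match is replaced by '_'.

'_'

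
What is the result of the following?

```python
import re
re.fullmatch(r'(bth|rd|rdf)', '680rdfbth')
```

`re.fullmatch` is like wrapping the pattern in `^…$` (in single-line mode).
Here the string isn't matched end-to-end, so the call returns None.

None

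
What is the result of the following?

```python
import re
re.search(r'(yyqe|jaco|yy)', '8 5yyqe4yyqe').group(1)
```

'yyqe'

Branches in `(...|...)` are attempted left-to-right; the first branch that allows the whole pattern to succeed is taken.
`re.search` tries every starting position until one works.
The match spans [3:7] → 'yyqe'.
Captured: group 1 = 'yyqe'.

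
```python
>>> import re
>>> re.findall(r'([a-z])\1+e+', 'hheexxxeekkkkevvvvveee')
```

['h', 'x', 'k', 'v']

A backreference is literal: `\1` must see the identical characters the first group matched.
Walking the string: at [0:4] match 'hhee', group 1 = 'h'; at [4:9] match 'xxxee', group 1 = 'x'; at [9:14] match 'kkkke', group 1 = 'k'; at [14:22] match 'vvvvveee', group 1 = 'v'.
Because there's exactly one group, `findall` drops the full match and keeps group 1 from each hit.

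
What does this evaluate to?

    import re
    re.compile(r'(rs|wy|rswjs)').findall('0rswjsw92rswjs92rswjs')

['rs', 'rs', 'rs']

Alternation isn't longest-match — the leftmost alternative that fits at this position is chosen.
`findall` collects group 1 from each match (3 total).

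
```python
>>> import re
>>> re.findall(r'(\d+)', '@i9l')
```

['9']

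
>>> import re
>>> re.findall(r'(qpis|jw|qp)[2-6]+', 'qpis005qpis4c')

Walking the string: at [7:12] match 'qpis4', group 1 = 'qpis'.
Because there's exactly one group, `findall` drops the full match and keeps group 1 from the one hit.

['qpis']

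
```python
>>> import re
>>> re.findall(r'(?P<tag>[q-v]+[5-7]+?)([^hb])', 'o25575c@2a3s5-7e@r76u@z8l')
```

The `?` after the quantifier makes it lazy — it takes as little as possible before letting the rest of the pattern try.
With 2 capturing groups, `findall` returns a 2-tuple per match.

[('s5', '-'), ('r7', '6')]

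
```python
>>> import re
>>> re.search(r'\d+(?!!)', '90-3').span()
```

The negative lookahead/lookbehind blocks any match where the forbidden context is present.
Unlike `match`, `search` isn't anchored — it looks for the pattern anywhere in the string.
The match spans [0:2] → '90'.

(0, 2)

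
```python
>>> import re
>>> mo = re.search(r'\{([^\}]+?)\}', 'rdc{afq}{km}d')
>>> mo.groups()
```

('afq',)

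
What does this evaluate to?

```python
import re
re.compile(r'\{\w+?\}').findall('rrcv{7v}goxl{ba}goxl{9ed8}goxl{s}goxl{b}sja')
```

['{7v}', '{ba}', '{9ed8}', '{s}', '{b}']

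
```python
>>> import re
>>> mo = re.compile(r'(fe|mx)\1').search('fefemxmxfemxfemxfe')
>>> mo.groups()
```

A backreference is literal: `\1` must see the identical characters the first group matched.
`re.search` scans for the first position where the pattern succeeds.
The match spans [0:4] → 'fefe'.
Captured: group 1 = 'fe'.

('fe',)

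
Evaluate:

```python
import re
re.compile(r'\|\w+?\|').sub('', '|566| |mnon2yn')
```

' |mnon2yn'

Every occurrence is swapped for ''.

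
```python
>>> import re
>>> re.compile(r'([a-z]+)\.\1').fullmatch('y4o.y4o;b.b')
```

`fullmatch` succeeds only if the pattern covers the string from start to end.
Here there's no way to consume every character, so the call returns None.

None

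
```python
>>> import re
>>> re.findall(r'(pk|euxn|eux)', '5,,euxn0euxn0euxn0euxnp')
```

Branches in `(...|...)` are attempted left-to-right; the first branch that allows the whole pattern to succeed is taken.
Matches: at [3:7] match 'euxn', group 1 = 'euxn'; at [8:12] match 'euxn', group 1 = 'euxn'; at [13:17] match 'euxn', group 1 = 'euxn'; at [18:22] match 'euxn', group 1 = 'euxn'.
One capturing group, so `findall` returns just the captured substring from each match — 4 in all.

['euxn', 'euxn', 'euxn', 'euxn']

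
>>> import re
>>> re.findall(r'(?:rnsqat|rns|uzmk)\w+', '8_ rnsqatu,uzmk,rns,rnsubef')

['rnsqatu', 'rnsubef']

No capturing groups, so `findall` returns the 2 full match strings.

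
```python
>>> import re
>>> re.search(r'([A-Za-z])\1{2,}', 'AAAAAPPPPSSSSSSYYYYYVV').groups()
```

('A',)

`\1` has to match the exact text group 1 already captured.
`search` walks the string left to right and returns the first match it finds.
The match spans [0:5] → 'AAAAA'.
Captured: group 1 = 'A'.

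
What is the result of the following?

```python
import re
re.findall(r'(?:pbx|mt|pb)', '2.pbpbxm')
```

['pb', 'pbx']

The regex engine tests alternatives in the order written; an earlier branch that matches wins even if a later one would match more.
Scanning left to right: at [2:4] → 'pb'; at [4:7] → 'pbx'.
Since nothing is captured, `findall` lists the 2 matched substrings directly.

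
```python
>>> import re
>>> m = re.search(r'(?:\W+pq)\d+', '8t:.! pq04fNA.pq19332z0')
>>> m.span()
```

(2, 10)

The match spans [2:10] → ':.! pq04'.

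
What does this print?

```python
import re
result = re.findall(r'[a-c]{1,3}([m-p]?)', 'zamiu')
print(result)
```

['m']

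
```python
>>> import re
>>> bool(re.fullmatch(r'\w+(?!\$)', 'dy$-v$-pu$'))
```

`(?!…)`/`(?<!…)` only lets a position through if the neighbouring text does NOT match; no characters are consumed.
`re.fullmatch` is like wrapping the pattern in `^…$` (in single-line mode).
Here there's no way to consume every character, so the call returns None, and `bool(None)` is False.

False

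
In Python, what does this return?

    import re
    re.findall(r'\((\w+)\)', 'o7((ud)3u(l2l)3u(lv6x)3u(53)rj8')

['ud', 'l2l', 'lv6x', '53']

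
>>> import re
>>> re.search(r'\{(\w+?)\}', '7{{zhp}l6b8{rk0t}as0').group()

The match spans [2:7] → '{zhp}'.

'{zhp}'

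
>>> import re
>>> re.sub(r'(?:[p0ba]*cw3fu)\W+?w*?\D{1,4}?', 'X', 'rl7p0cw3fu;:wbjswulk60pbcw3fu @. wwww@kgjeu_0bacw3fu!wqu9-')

'rl7Xwbjswulk6X. wwww@kgjeu_Xqu9-'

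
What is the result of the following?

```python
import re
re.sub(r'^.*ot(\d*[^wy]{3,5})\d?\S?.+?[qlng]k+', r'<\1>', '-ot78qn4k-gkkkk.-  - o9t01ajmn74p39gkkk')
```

The pattern matches anchored at the start of the string; then zero or more of any character, then the literal 'ot'; then zero or more of a digit, then 3 to 5 of any character except [wy] (captured); then optionally a digit, then optionally a non-whitespace character; then one or more of any character (lazy); then one of [qlng], then one or more of a literal 'k'.
Matches: at [0:39] → '-ot78qn4k-gkkkk.-  - o9t01ajmn74p39gkkk'.
The replacement refers to a captured group, so each match is rewritten using its own captured text.

'<78qn4k->'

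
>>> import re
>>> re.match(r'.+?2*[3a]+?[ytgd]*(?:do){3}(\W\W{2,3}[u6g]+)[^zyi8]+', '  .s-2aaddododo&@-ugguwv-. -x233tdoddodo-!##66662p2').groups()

('&@-uggu',)

Pattern: one or more of any character (lazy); then zero or more of a literal '2', then one or more of one of [3a] (lazy); then zero or more of one of [ytgd], then the literal 'do' repeated 3 times; then a non-word character, then 2 to 3 of a non-word character, then one or more of one of [u6g] (captured); then one or more of any character except [zyi8].
`re.match` won't scan ahead — the pattern has to work from the very first character.
The match spans [0:51] → '  .s-2aaddododo&@-ugguwv-. -x233tdoddodo-!##66662p2'.
Captured: group 1 = '&@-uggu'.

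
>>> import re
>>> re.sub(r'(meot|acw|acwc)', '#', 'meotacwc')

Alternation isn't longest-match — the leftmost alternative that fits at this position is chosen.
`sub` substitutes '#' at each match site.

'##c'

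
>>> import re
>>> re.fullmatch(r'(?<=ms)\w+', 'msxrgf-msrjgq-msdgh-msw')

None

The positive lookaround only admits positions where the adjacent text matches; those characters stay outside the span.
`re.fullmatch` is like wrapping the pattern in `^…$` (in single-line mode).
Here the pattern can't cover the whole string, so the call returns None.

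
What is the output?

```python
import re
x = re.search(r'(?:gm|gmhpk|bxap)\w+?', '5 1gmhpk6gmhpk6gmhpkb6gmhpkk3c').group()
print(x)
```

Branches in `(...|...)` are attempted left-to-right; the first branch that allows the whole pattern to succeed is taken.
`re.search` tries every starting position until one works.
The match spans [3:6] → 'gmh'.

gmh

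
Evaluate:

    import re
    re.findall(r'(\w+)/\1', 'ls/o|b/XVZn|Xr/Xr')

['Xr']

`\1` is not a pattern — it's the concrete string captured by group 1, re-applied verbatim.
Scanning left to right: at [12:17] match 'Xr/Xr', group 1 = 'Xr'.
With a single group, `findall` returns only what that group captured — 1 item.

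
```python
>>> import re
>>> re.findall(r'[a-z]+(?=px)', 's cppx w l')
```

['cp']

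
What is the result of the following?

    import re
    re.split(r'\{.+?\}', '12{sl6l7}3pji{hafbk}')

['12', '3pji', '']

With the lazy modifier that quantifier settles for the fewest repetitions that let the rest of the pattern succeed (the atoms after it are unaffected and can still be greedy).
Matches to split on: at [2:9] → '{sl6l7}'; at [13:20] → '{hafbk}'.
Each match becomes a cut point; 3 segments remain.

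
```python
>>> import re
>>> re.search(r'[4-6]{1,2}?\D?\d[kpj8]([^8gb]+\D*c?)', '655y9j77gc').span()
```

The pattern matches 1 to 2 of a character in [4-6] (lazy); then optionally a non-digit; then a digit, then one of [kpj8]; then one or more of any character except [8gb], then zero or more of a non-digit, then optionally the literal 'c' (captured).
`search` walks the string left to right and returns the first match it finds.
The match spans [1:10] → '55y9j77gc'.
Captured: group 1 = '77gc'.

(1, 10)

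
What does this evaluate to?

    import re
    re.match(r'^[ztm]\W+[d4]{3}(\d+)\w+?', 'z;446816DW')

None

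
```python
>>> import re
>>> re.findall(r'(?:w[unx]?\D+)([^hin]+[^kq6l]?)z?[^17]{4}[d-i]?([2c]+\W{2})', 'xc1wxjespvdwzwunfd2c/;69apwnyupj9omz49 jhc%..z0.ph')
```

[('u', 'c/;'), ('9omz4', 'c%.')]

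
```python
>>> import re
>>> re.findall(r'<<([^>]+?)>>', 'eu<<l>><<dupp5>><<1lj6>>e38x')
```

['l', 'dupp5', '1lj6']

`findall` collects group 1 from each match (3 total).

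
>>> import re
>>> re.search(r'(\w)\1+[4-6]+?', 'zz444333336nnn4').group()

'zz4'

The backreference `\1` re-matches whatever the first group consumed, character for character.
`search` walks the string left to right and returns the first match it finds.
The match spans [0:3] → 'zz4'.
Captured: group 1 = 'z'.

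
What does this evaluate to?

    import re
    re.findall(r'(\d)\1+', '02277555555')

['2', '7', '5']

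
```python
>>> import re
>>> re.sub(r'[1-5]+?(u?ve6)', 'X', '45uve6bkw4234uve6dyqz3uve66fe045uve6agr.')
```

'XbkwXdyqzX6fe0Xagr.'

This matches one or more of a character in [1-5] (lazy); then optionally the literal 'u', then the literal 've6' (captured).
Matches: at [0:6] → '45uve6'; at [9:17] → '4234uve6'; at [21:26] → '3uve6'; at [30:36] → '45uve6'.
Every occurrence is swapped for 'X'.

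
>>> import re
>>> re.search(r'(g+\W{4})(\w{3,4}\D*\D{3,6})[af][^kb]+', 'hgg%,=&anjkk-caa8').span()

(1, 17)

The match spans [1:17] → 'gg%,=&anjkk-caa8'.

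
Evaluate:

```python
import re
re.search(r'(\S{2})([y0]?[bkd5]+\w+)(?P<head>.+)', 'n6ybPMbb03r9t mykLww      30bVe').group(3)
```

The match spans [0:31] → 'n6ybPMbb03r9t mykLww      30bVe'.
Captured: group 1 = 'n6', group 2 = 'ybPMbb03r9t', group 3 = ' mykLww      30bVe'.

' mykLww      30bVe'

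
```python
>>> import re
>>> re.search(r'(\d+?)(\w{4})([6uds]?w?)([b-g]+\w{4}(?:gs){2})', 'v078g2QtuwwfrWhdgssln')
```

The pattern matches one or more of a digit (lazy) (captured); then exactly 4 of a word character (captured); then optionally one of [6uds], then optionally a literal 'w' (captured); then one or more of a character in [b-g], then exactly 4 of a word character, then the literal 'gs' repeated 2 times (captured).
`search` walks the string left to right and returns the first match it finds.
Here nothing in the string fits, so the call returns None.

None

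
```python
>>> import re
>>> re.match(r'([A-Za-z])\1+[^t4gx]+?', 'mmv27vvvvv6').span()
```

A backreference is literal: `\1` must see the identical characters the first group matched.
`re.match` won't scan ahead — the pattern has to work from the very first character.
The match spans [0:3] → 'mmv'.
Captured: group 1 = 'm'.

(0, 3)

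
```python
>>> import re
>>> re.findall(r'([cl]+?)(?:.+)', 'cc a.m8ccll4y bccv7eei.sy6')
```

['c']

One capturing group, so `findall` returns just the captured substring from the one match — 1 in all.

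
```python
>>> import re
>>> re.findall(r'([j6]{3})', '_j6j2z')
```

['j6j']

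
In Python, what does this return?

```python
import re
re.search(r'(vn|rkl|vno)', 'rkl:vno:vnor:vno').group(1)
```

`re.search` tries every starting position until one works.
The match spans [0:3] → 'rkl'.
Captured: group 1 = 'rkl'.

'rkl'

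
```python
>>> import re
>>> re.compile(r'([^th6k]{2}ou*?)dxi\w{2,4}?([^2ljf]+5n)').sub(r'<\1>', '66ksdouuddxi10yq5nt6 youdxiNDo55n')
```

Pattern: exactly 2 of any character except [th6k], then the literal 'o', then zero or more of a literal 'u' (lazy) (captured); then the literal 'dxi', then 2 to 4 of a word character (lazy); then one or more of any character except [2ljf], then the literal '5n' (captured).
Matches: at [20:33] → ' youdxiNDo55n'.
The replacement refers to a captured group, so each match is rewritten using its own captured text.

'66ksdouuddxi10yq5nt6< you>'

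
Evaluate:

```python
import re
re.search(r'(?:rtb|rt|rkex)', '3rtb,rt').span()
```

(1, 4)

`|` is ordered: at each position the engine commits to the first alternative that works.
`re.search` tries every starting position until one works.
The match spans [1:4] → 'rtb'.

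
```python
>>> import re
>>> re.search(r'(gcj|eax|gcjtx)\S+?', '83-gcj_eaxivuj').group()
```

'gcj_'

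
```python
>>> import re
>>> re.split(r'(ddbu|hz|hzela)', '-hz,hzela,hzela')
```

Alternation tries branches left to right and keeps the first one that lets the overall match succeed at that position.
Matches to split on: at [1:3] → 'hz'; at [4:6] → 'hz'; at [10:12] → 'hz'.
The group in the pattern means `split` returns the separators' captures alongside the pieces.

['-', 'hz', ',', 'hz', 'ela,', 'hz', 'ela']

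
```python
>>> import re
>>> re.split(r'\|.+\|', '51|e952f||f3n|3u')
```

['51', '3u']

Matches to split on: at [2:14] → '|e952f||f3n|'.
The string is cut at each match, leaving 2 pieces.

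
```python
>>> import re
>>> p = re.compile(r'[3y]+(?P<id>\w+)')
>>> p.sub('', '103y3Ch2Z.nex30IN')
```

'10.nex'

This matches one or more of one of [3y]; then one or more of a word character (captured as 'id').
Matches: at [2:9] → '3y3Ch2Z'; at [13:17] → '30IN'.
`sub` substitutes '' at each match site.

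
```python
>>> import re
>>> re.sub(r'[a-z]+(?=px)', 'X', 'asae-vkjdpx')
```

'asae-Xpx'

The positive lookaround only admits positions where the adjacent text matches; those characters stay outside the span.
Matches: at [5:9] → 'vkjd'.
`sub` substitutes 'X' at each match site.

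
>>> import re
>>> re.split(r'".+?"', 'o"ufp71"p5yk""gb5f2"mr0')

['o', 'p5yk', 'mr0']

Because the quantifier is non-greedy, it stops expanding at the earliest point where the rest of the pattern can succeed.
Matches to split on: at [1:8] → '"ufp71"'; at [12:20] → '""gb5f2"'.
Each match becomes a cut point; 3 segments remain.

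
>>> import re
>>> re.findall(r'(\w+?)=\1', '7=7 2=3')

['7']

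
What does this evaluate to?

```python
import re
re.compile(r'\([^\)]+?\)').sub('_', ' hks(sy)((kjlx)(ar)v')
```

' hks___v'

Each match is replaced by '_'.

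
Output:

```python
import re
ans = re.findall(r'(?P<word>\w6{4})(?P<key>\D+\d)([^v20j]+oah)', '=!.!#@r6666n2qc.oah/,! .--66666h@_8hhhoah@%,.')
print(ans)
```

[('r6666', 'n2', 'qc.oah/,! .--66666h@_8hhhoah')]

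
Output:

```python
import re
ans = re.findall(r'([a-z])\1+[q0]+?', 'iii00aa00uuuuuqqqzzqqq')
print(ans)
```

['i', 'a', 'u', 'z']

A backreference is literal: `\1` must see the identical characters the first group matched.
Matches: at [0:4] match 'iii0', group 1 = 'i'; at [5:8] match 'aa0', group 1 = 'a'; at [9:15] match 'uuuuuq', group 1 = 'u'; at [17:20] match 'zzq', group 1 = 'z'.
With a single group, `findall` returns only what that group captured — 4 items.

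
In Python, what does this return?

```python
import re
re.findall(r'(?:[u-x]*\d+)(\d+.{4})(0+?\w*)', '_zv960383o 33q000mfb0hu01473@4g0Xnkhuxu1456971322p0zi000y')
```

[('00mfb', '0hu01473'), ('2p0zi', '000y')]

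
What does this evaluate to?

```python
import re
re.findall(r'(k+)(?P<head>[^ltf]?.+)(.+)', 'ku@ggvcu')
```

Pattern: one or more of a literal 'k' (captured); then optionally any character except [ltf], then one or more of any character (captured as 'head'); then one or more of any character (captured).
Scanning left to right: at [0:8] match 'ku@ggvcu', groups = ('k', 'u@ggvc', 'u').
With 3 capturing groups, `findall` returns a 3-tuple per match.

[('k', 'u@ggvc', 'u')]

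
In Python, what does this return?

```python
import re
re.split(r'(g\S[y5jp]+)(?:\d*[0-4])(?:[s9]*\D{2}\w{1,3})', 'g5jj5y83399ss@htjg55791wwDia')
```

['', 'g5jj5y', '55791wwDia']

Pattern: a literal 'g', then a non-whitespace character, then one or more of one of [y5jp] (captured); then zero or more of a digit, then a character in [0-4] (non-capturing group); then zero or more of one of [s9], then exactly 2 of a non-digit, then 1 to 3 of a word character (non-capturing group).
With a capturing group present, the delimiter's captured portion is kept in the result list.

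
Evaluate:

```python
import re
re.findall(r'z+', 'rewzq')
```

['z']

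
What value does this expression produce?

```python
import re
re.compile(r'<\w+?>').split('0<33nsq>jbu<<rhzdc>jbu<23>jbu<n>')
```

['0', 'jbu<', 'jbu', 'jbu', '']

`split` removes every match and returns the 5 fragments in between.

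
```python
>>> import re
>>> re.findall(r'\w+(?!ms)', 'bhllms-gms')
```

A negative assertion filters positions out without eating any characters.
No capturing groups, so `findall` returns the 2 full match strings.

['bhllms', 'gms']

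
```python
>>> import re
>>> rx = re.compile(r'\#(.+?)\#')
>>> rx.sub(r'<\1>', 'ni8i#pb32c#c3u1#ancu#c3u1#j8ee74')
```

A `+?`/`*?`/`{m,n}?` starts at its minimum and grows only as far as needed for what follows to match.
Matches: at [4:11] → '#pb32c#'; at [15:21] → '#ancu#'.
The replacement refers to a captured group, so each match is rewritten using its own captured text.

'ni8i<pb32c>c3u1<ancu>c3u1#j8ee74'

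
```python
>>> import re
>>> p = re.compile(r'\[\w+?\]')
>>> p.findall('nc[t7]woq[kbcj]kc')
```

Walking the string: at [2:6] → '[t7]'; at [9:15] → '[kbcj]'.
With no groups in the pattern, `findall` gives back each whole match — 2 here.

['[t7]', '[kbcj]']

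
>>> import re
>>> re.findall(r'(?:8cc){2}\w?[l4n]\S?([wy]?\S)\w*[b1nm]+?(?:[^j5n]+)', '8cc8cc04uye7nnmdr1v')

This matches the literal '8cc' repeated 2 times, then optionally a word character; then one of [l4n], then optionally a non-whitespace character; then optionally one of [wy], then a non-whitespace character (captured); then zero or more of a word character, then one or more of one of [b1nm] (lazy); then one or more of any character except [j5n] (non-capturing group).
Matches: at [0:19] match '8cc8cc04uye7nnmdr1v', group 1 = 'ye'.
One capturing group, so `findall` returns just the captured substring from the one match — 1 in all.

['ye']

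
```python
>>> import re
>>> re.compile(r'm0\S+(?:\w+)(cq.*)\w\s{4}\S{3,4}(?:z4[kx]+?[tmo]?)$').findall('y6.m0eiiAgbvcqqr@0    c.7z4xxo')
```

The pattern matches the literal 'm0', then one or more of a non-whitespace character; then one or more of a word character (non-capturing group); then the literal 'cq', then zero or more of any character (captured); then a word character, then exactly 4 of whitespace, then 3 to 4 of a non-whitespace character; then the literal 'z4', then one or more of one of [kx] (lazy), then optionally one of [tmo] (non-capturing group); then anchored at the end.
Matches: at [3:30] match 'm0eiiAgbvcqqr@0    c.7z4xxo', group 1 = 'cqqr@'.
One capturing group, so `findall` returns just the captured substring from the one match — 1 in all.

['cqqr@']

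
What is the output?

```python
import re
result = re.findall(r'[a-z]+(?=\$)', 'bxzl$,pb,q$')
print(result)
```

The lookaround is zero-width — it requires the adjacent text to match without consuming it, so the asserted text isn't part of the match.
Scanning left to right: at [0:4] → 'bxzl'; at [9:10] → 'q'.
No capturing groups, so `findall` returns the 2 full match strings.

['bxzl', 'q']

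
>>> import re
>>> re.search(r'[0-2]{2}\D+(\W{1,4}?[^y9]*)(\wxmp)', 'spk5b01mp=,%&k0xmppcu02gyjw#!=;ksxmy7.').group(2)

'0xmp'

Pattern: exactly 2 of a character in [0-2], then one or more of a non-digit; then 1 to 4 of a non-word character (lazy), then zero or more of any character except [y9] (captured); then a word character, then the literal 'xmp' (captured).
`re.search` tries every starting position until one works.
The match spans [5:18] → '01mp=,%&k0xmp'.
Captured: group 1 = '&k', group 2 = '0xmp'.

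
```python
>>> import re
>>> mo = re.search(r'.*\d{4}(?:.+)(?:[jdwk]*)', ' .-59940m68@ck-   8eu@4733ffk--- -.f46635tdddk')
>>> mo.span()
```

(0, 46)

The pattern matches zero or more of any character, then exactly 4 of a digit; then one or more of any character (non-capturing group); then zero or more of one of [jdwk] (non-capturing group).
`re.search` tries every starting position until one works.
The match spans [0:46] → ' .-59940m68@ck-   8eu@4733ffk--- -.f46635tdddk'.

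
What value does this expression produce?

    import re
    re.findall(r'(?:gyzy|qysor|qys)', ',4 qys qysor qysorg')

The regex engine tests alternatives in the order written; an earlier branch that matches wins even if a later one would match more.
Matches: at [3:6] → 'qys'; at [7:12] → 'qysor'; at [13:18] → 'qysor'.
No capturing groups, so `findall` returns the 3 full match strings.

['qys', 'qysor', 'qysor']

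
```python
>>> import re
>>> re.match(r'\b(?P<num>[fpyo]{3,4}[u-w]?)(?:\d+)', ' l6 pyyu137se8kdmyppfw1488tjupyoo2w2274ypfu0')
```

None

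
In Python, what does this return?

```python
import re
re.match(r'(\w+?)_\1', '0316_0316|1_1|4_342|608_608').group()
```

'0316_0316'

`\1` is not a pattern — it's the concrete string captured by group 1, re-applied verbatim.
`match` is anchored at position 0; if the pattern doesn't fit there, it returns None.
The match spans [0:9] → '0316_0316'.
Captured: group 1 = '0316'.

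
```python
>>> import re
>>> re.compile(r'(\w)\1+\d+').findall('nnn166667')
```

['n']

`\1` has to match the exact text group 1 already captured.
Because there's exactly one group, `findall` drops the full match and keeps group 1 from the one hit.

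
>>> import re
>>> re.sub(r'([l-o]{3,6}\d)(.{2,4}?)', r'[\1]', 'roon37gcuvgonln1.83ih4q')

This matches 3 to 6 of a character in [l-o], then a digit (captured); then 2 to 4 of any character (lazy) (captured).
A `+?`/`*?`/`{m,n}?` starts at its minimum and grows only as far as needed for what follows to match.
Matches: at [1:7] → 'oon37g'; at [11:18] → 'onln1.8'.
Each match is replaced using the text its own group 1 captured.

'r[oon3]cuvg[onln1]3ih4q'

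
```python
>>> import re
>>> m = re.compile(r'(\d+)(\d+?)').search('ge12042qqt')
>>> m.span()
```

(2, 7)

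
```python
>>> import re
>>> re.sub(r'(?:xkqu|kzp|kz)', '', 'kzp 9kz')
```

`|` is ordered: at each position the engine commits to the first alternative that works.
Matches: at [0:3] → 'kzp'; at [5:7] → 'kz'.
`sub` substitutes '' at each match site.

' 9'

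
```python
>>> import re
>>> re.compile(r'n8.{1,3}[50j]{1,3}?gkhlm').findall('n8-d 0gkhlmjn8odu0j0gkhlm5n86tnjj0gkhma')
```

['n8-d 0gkhlm', 'n8odu0j0gkhlm']

`findall` yields the raw match text (2 of them) because the pattern has no groups.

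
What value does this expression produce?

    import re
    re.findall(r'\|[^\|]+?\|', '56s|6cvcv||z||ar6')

['|6cvcv|', '|z|']

With no groups in the pattern, `findall` gives back each whole match — 2 here.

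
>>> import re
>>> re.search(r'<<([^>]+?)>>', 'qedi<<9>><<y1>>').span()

(4, 9)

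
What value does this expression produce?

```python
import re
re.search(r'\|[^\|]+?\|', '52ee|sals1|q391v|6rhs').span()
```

The match spans [4:11] → '|sals1|'.

(4, 11)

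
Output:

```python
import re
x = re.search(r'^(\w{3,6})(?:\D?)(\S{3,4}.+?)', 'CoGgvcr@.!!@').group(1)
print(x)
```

CoGgvc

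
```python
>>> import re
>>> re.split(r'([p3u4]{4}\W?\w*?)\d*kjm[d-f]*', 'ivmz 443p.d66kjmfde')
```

['ivmz ', '443p.d', '']

A `+?`/`*?`/`{m,n}?` starts at its minimum and grows only as far as needed for what follows to match.
With a capturing group present, the delimiter's captured portion is kept in the result list.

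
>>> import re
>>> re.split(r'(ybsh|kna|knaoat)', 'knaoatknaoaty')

['', 'kna', 'oat', 'kna', 'oaty']

`|` is ordered: at each position the engine commits to the first alternative that works.
Matches to split on: at [0:3] → 'kna'; at [6:9] → 'kna'.
`re.split` interleaves the captured-group text with the surrounding fragments.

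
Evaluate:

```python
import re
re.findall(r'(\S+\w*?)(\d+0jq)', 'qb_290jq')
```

`findall` packs the 2 group values into a tuple for every match.

[('qb_2', '90jq')]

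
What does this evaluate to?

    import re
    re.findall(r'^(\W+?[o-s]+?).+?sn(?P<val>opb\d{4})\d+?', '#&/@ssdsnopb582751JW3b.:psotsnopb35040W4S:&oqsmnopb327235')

Pattern: anchored at the start of the string; then one or more of a non-word character (lazy), then one or more of a character in [o-s] (lazy) (captured); then one or more of any character (lazy), then the literal 'sn'; then the literal 'opb', then exactly 4 of a digit (captured as 'val'); then one or more of a digit (lazy).
Walking the string: at [0:17] match '#&/@ssdsnopb58275', groups = ('#&/@s', 'opb5827').
With 2 capturing groups, `findall` returns a 2-tuple per match.

[('#&/@s', 'opb5827')]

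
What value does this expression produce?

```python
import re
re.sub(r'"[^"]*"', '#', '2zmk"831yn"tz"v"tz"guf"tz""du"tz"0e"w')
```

'2zmk#tz#tz#tz#du#0e"w'

Matches: at [4:11] → '"831yn"'; at [13:16] → '"v"'; at [18:23] → '"guf"'; at [25:27] → '""'; at [29:33] → '"tz"'.
Each match is replaced by '#'.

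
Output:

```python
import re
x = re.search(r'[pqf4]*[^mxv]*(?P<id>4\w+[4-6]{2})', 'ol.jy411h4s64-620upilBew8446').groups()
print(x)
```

Pattern: zero or more of one of [pqf4], then zero or more of any character except [mxv]; then the literal '4', then one or more of a word character, then exactly 2 of a character in [4-6] (captured as 'id').
Unlike `match`, `search` isn't anchored — it looks for the pattern anywhere in the string.
The match spans [0:13] → 'ol.jy411h4s64'.
Captured: group 1 = '4s64'.

('4s64',)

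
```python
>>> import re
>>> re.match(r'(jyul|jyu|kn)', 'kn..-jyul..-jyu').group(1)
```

'kn'

`re.match` only tries the pattern at the start of the string.
The match spans [0:2] → 'kn'.
Captured: group 1 = 'kn'.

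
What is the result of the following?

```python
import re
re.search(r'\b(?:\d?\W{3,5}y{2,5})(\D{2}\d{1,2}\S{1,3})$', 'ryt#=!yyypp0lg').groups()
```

('pp0lg',)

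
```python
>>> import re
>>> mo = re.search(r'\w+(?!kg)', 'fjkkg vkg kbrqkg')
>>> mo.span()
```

(0, 5)

The negative lookaround is zero-width — it rules out positions where the adjacent text would match, without consuming anything.
The match spans [0:5] → 'fjkkg'.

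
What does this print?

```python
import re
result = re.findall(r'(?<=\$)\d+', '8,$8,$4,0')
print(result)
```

['8', '4']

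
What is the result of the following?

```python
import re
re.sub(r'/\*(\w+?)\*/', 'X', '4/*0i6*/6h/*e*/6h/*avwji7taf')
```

'4X6hX6h/*avwji7taf'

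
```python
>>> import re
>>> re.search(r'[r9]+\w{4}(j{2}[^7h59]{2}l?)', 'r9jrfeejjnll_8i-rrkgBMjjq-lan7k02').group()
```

This matches one or more of one of [r9], then exactly 4 of a word character; then exactly 2 of a literal 'j', then exactly 2 of any character except [7h59], then optionally a literal 'l' (captured).
The match spans [16:27] → 'rrkgBMjjq-l'.

'rrkgBMjjq-l'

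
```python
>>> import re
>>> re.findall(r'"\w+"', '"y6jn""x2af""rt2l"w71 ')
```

['"y6jn"', '"x2af"', '"rt2l"']

Matches: at [0:6] → '"y6jn"'; at [6:12] → '"x2af"'; at [12:18] → '"rt2l"'.
`findall` yields the raw match text (3 of them) because the pattern has no groups.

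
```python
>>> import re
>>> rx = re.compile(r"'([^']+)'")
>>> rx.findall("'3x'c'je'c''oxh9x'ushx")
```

With a single group, `findall` returns only what that group captured — 3 items.

['3x', 'je', 'oxh9x']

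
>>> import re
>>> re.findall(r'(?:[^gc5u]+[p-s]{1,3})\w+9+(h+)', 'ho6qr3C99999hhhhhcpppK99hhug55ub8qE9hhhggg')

Pattern: one or more of any character except [gc5u], then 1 to 3 of a character in [p-s] (non-capturing group); then one or more of a word character, then one or more of the literal '9'; then one or more of a literal 'h' (captured).
Scanning left to right: at [0:39] match 'ho6qr3C99999hhhhhcpppK99hhug55ub8qE9hhh', group 1 = 'hhh'.
Because there's exactly one group, `findall` drops the full match and keeps group 1 from the one hit.

['hhh']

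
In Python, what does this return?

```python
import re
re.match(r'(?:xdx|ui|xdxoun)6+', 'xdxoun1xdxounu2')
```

None

`match` is anchored at position 0; if the pattern doesn't fit there, it returns None.
Here the string doesn't start with a match, so the call returns None.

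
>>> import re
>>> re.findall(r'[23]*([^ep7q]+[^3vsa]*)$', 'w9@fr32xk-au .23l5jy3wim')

['w9@fr32xk-au .23l5jy3wim']

Pattern: zero or more of one of [23]; then one or more of any character except [ep7q], then zero or more of any character except [3vsa] (captured); then anchored at the end.
Walking the string: at [0:24] match 'w9@fr32xk-au .23l5jy3wim', group 1 = 'w9@fr32xk-au .23l5jy3wim'.
One capturing group, so `findall` returns just the captured substring from the one match — 1 in all.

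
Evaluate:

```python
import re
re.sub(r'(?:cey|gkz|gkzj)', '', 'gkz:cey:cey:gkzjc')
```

':::jc'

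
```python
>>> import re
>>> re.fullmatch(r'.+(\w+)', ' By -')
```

The pattern matches one or more of any character; then one or more of a word character (captured).
`fullmatch` succeeds only if the pattern covers the string from start to end.
Here the pattern can't cover the whole string, so the call returns None.

None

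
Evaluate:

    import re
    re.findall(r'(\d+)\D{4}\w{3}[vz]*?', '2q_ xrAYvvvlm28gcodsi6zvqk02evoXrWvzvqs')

['2', '28', '02']

Pattern: one or more of a digit (captured); then exactly 4 of a non-digit, then exactly 3 of a word character; then zero or more of one of [vz] (lazy).
Scanning left to right: at [0:8] match '2q_ xrAY', group 1 = '2'; at [13:22] match '28gcodsi6', group 1 = '28'; at [26:35] match '02evoXrWv', group 1 = '02'.
One capturing group, so `findall` returns just the captured substring from each match — 3 in all.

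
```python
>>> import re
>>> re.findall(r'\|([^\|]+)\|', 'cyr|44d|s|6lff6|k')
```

`findall` collects group 1 from each match (2 total).

['44d', '6lff6']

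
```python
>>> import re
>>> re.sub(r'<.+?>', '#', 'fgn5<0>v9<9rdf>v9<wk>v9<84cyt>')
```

Matches: at [4:7] → '<0>'; at [9:15] → '<9rdf>'; at [17:21] → '<wk>'; at [23:30] → '<84cyt>'.
Each match is replaced by '#'.

'fgn5#v9#v9#v9#'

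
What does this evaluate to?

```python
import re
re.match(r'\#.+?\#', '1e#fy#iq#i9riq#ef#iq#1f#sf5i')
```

`match` is anchored at position 0; if the pattern doesn't fit there, it returns None.
Here the string doesn't start with a match, so the call returns None.

None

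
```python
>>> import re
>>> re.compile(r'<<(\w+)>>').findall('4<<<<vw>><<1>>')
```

Matches: at [3:9] match '<<vw>>', group 1 = 'vw'; at [9:14] match '<<1>>', group 1 = '1'.
One capturing group, so `findall` returns just the captured substring from each match — 2 in all.

['vw', '1']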